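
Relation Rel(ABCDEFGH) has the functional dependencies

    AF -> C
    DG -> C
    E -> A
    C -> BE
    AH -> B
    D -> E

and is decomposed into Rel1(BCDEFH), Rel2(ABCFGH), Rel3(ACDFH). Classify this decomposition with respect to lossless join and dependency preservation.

Lossless test (chase): Rows 1 and 2 agree on C; apply C→BE and equate their BE entries. Rows 1 and 3 agree on C; apply C→BE and equate their BE entries. Rows 1 and 2 agree on E; apply E→A and equate their A entries. No row becomes fully distinguished — the join is lossy.
Dependency preservation: the restricted closure of {DG} across the fragments never reaches {C}, so DG → C cannot be enforced without a join — not preserved.

lossy and not dependency-preserving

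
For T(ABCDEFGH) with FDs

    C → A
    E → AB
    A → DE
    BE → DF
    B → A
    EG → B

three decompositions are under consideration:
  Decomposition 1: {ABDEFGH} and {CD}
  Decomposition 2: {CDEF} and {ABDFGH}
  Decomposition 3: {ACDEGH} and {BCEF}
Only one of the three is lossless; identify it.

Decomposition 3

Decomposition 1: common = {D}, closure = {D} → lossy.
Decomposition 2: common = {DF}, closure = {DF} → lossy.
Decomposition 3: common = {CE}, closure = {ABCDEF} → lossless.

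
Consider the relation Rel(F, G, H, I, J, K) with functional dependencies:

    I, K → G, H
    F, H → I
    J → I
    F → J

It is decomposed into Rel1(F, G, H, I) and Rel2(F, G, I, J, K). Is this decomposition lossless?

No

Common attributes: Rel1 ∩ Rel2 = {F, G, I}.
Closure of {F, G, I}: F → J applies, adding J. So (F, G, I)⁺ = {F, G, I, J}.
The closure contains neither all of Rel1 = {F, G, H, I} nor all of Rel2 = {F, G, I, J, K}, so the common attributes are not a superkey of either fragment. The join is lossy.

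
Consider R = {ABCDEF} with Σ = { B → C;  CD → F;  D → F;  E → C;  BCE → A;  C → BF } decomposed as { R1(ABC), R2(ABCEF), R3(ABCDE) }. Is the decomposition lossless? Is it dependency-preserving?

Lossless test (chase): Rows 1 and 2 agree on C; apply C→BF and equate their BF entries. Rows 1 and 3 agree on C; apply C→BF and equate their BF entries. Row 3 is now all distinguished symbols — the join is lossless.
Dependency preservation: the restricted closure of {D} across the fragments never reaches {F}, so D → F cannot be enforced without a join — not preserved.

lossless but not dependency-preserving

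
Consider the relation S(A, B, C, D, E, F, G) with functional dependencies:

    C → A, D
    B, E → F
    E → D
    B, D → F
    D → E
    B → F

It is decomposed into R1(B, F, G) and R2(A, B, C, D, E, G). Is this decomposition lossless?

Common attributes: R1 ∩ R2 = {B, G}.
Closure of {B, G}: B → F applies, adding F. So (B, G)⁺ = {B, F, G}.
This closure contains every attribute of R1, so R1 ∩ R2 → R1. The join is lossless.

Yes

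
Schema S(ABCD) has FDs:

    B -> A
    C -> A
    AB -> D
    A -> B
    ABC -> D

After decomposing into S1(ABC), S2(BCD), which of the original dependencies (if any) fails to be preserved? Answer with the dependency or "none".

none

B → A lies within S1.
C → A lies within S1.
AB → D: restricted closure across fragments reaches D.
A → B lies within S1.
ABC → D: restricted closure across fragments reaches D.
Every dependency is enforceable on the fragments, so the decomposition is dependency-preserving.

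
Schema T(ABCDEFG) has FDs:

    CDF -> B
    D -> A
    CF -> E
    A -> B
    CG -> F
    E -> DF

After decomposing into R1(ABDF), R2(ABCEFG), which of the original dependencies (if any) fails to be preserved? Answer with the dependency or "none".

E -> DF

Check E → DF: no single fragment contains all of {DEF}, and the restricted closure of {E} across the fragments never reaches {DF}.
CDF → B is preserved.
D → A is preserved.
CF → E is preserved.
A → B is preserved.
CG → F is preserved.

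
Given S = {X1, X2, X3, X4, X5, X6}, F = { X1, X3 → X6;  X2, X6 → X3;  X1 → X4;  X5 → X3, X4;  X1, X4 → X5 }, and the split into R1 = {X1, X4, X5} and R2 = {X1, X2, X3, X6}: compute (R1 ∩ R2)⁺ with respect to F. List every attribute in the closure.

X1, X3, X4, X5, X6

R1 ∩ R2 = {X1}.
X1 → X4 applies, adding X4
X1, X4 → X5 applies, adding X5
X5 → X3, X4 applies, adding X3
X1, X3 → X6 applies, adding X6
Closure: {X1, X3, X4, X5, X6}.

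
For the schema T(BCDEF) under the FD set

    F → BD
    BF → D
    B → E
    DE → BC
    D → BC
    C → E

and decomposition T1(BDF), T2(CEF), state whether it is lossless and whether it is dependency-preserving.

lossless but not dependency-preserving

Lossless test: (F)⁺ = {BCDEF}, which contains all of one fragment — lossless.
Dependency preservation: the restricted closure of {B} across the fragments never reaches {E}, so B → E cannot be enforced without a join — not preserved.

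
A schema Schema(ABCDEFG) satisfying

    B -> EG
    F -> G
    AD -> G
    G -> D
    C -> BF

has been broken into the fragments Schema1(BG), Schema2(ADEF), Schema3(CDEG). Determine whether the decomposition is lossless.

No

Chase test. Columns are ABCDEFG; row i has aⱼ where attribute j ∈ Schemai, else bᵢⱼ.
Initial tableau (one row per fragment):
  row 1: b11 a2 b13 b14 b15 b16 a7
  row 2: a1 b22 b23 a4 a5 a6 b27
  row 3: b31 b32 a3 a4 a5 b36 a7
Rows 1 and 3 agree on G; apply G→D and equate their D entries.
No row becomes fully distinguished — the join is lossy.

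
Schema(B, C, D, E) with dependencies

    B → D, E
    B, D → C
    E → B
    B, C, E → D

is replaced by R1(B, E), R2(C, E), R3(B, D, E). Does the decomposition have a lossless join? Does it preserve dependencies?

lossless and dependency-preserving

Lossless test (chase): Rows 1 and 3 agree on B; apply B→D, E and equate their D, E entries. Rows 1 and 3 agree on B, D; apply B, D→C and equate their C entries. Rows 1 and 2 agree on E; apply E→B and equate their B entries. Rows 1 and 2 agree on B; apply B→D, E and equate their D, E entries. Rows 1 and 2 agree on B, D; apply B, D→C and equate their C entries. Row 1 is now all distinguished symbols — the join is lossless.
Dependency preservation: B, D → C; B, C, E → D are not contained in any single fragment, but the restricted closure of each left-hand side across the fragments still reaches the right-hand side; the remaining FDs each lie inside some fragment. All dependencies are preserved.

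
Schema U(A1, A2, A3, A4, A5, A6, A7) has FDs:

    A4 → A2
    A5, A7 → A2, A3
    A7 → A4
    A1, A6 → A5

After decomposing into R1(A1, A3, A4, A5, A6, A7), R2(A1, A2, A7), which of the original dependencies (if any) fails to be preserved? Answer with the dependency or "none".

A4 → A2

Check A4 → A2: no single fragment contains all of {A2, A4}, and the restricted closure of {A4} across the fragments never reaches {A2}.
A5, A7 → A2, A3 is preserved.
A7 → A4 is preserved.
A1, A6 → A5 is preserved.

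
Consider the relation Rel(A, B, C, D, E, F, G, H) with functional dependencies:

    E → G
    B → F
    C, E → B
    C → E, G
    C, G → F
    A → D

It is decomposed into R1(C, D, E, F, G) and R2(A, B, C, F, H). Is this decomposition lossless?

Common attributes: R1 ∩ R2 = {C, F}.
Closure of {C, F}: C → E, G applies, adding E, G; C, E → B applies, adding B. So (C, F)⁺ = {B, C, E, F, G}.
The closure contains neither all of R1 = {C, D, E, F, G} nor all of R2 = {A, B, C, F, H}, so the common attributes are not a superkey of either fragment. The join is lossy.

No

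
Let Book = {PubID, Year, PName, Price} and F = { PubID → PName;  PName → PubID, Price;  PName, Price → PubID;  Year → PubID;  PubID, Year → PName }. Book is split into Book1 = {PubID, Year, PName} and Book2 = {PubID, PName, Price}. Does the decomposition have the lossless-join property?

Yes

Common attributes: Book1 ∩ Book2 = {PubID, PName}.
Closure of {PubID, PName}: PName → PubID, Price applies, adding Price. So (PubID, PName)⁺ = {PubID, PName, Price}.
This closure contains every attribute of Book2, so Book1 ∩ Book2 → Book2. The join is lossless.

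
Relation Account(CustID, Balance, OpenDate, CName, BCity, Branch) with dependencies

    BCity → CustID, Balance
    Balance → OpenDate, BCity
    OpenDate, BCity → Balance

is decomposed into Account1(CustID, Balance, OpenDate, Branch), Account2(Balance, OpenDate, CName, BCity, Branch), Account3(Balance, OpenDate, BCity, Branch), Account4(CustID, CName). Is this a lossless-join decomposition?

Chase test. Columns are CustID, Balance, OpenDate, CName, BCity, Branch; row i has aⱼ where attribute j ∈ Accounti, else bᵢⱼ.
Initial tableau (one row per fragment):
  row 1: a1 a2 a3 b14 b15 a6
  row 2: b21 a2 a3 a4 a5 a6
  row 3: b31 a2 a3 b34 a5 a6
  row 4: a1 b42 b43 a4 b45 b46
Rows 2 and 3 agree on BCity; apply BCity→CustID, Balance and equate their CustID, Balance entries.
Rows 1 and 2 agree on Balance; apply Balance→OpenDate, BCity and equate their OpenDate, BCity entries.
Rows 1 and 2 agree on BCity; apply BCity→CustID, Balance and equate their CustID, Balance entries.
Row 2 is now all distinguished symbols — the join is lossless.

Yes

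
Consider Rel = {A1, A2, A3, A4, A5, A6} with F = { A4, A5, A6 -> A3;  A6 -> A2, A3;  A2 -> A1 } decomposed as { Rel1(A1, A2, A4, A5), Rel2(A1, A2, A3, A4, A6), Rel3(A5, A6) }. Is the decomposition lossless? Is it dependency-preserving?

Lossless test (chase): Rows 2 and 3 agree on A6; apply A6→A2, A3 and equate their A2, A3 entries. Rows 1 and 3 agree on A2; apply A2→A1 and equate their A1 entries. No row becomes fully distinguished — the join is lossy.
Dependency preservation: A4, A5, A6 → A3 is not contained in any single fragment, but the restricted closure of its left-hand side across the fragments still reaches the right-hand side; the remaining FDs each lie inside some fragment. All dependencies are preserved.

lossy but dependency-preserving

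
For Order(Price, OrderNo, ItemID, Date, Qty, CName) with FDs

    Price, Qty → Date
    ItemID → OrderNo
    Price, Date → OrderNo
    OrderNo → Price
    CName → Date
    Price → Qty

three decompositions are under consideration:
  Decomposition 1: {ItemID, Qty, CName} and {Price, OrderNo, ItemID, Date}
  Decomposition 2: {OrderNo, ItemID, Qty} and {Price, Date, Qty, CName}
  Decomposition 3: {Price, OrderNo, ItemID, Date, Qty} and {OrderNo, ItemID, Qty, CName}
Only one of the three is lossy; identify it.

Decomposition 2

Decomposition 1: common = {ItemID}, closure = {Price, OrderNo, ItemID, Date, Qty} → lossless.
Decomposition 2: common = {Qty}, closure = {Qty} → lossy.
Decomposition 3: common = {OrderNo, ItemID, Qty}, closure = {Price, OrderNo, ItemID, Date, Qty} → lossless.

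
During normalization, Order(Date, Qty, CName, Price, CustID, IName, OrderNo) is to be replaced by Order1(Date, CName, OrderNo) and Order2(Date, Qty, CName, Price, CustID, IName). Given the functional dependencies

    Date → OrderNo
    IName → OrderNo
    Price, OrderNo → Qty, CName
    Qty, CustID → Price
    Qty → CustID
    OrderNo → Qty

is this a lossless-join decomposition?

Common attributes: Order1 ∩ Order2 = {Date, CName}.
Closure of {Date, CName}: Date → OrderNo applies, adding OrderNo; OrderNo → Qty applies, adding Qty; Qty → CustID applies, adding CustID; Qty, CustID → Price applies, adding Price. So (Date, CName)⁺ = {Date, Qty, CName, Price, CustID, OrderNo}.
This closure contains every attribute of Order1, so Order1 ∩ Order2 → Order1. The join is lossless.

Yes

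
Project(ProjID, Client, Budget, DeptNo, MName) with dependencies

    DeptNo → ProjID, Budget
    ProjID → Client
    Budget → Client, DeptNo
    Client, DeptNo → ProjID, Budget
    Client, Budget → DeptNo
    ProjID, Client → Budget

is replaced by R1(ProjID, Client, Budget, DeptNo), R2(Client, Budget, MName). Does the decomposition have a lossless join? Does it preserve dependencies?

lossless and dependency-preserving

Lossless test: (Client, Budget)⁺ = {ProjID, Client, Budget, DeptNo}, which contains all of one fragment — lossless.
Dependency preservation: every FD's attributes lie within a single fragment, so each can be enforced locally — preserved.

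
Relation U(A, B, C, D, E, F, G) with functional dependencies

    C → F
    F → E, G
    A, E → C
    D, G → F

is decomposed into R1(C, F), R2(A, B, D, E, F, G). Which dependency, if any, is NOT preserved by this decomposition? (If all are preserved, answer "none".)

Check A, E → C: no single fragment contains all of {A, C, E}, and the restricted closure of {A, E} across the fragments never reaches {C}.
C → F is preserved.
F → E, G is preserved.
D, G → F is preserved.

A, E → C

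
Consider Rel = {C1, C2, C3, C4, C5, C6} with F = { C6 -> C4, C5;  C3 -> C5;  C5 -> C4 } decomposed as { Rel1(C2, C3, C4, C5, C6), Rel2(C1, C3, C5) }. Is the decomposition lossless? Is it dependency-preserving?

Lossless test: (C3, C5)⁺ = {C3, C4, C5}, which is a superkey of neither fragment — lossy.
Dependency preservation: every FD's attributes lie within a single fragment, so each can be enforced locally — preserved.

lossy but dependency-preserving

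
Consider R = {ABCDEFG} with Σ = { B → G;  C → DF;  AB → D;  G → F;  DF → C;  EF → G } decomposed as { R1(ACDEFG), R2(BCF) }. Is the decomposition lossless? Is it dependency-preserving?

lossy and not dependency-preserving

Lossless test: (CF)⁺ = {CDF}, which is a superkey of neither fragment — lossy.
Dependency preservation: the restricted closure of {B} across the fragments never reaches {G}, so B → G cannot be enforced without a join — not preserved.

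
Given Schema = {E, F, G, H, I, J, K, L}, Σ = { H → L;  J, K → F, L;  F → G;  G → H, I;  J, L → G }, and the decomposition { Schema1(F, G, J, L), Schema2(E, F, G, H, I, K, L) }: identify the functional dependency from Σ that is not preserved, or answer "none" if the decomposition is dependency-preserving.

J, K → F, L

Check J, K → F, L: no single fragment contains all of {F, J, K, L}, and the restricted closure of {J, K} across the fragments never reaches {F, L}.
H → L is preserved.
F → G is preserved.
G → H, I is preserved.
J, L → G is preserved.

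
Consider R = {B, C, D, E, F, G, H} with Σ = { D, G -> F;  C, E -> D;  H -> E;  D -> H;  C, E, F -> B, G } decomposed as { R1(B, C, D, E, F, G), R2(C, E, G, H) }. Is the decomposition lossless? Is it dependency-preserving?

Lossless test: (C, E, G)⁺ = {B, C, D, E, F, G, H}, which contains all of one fragment — lossless.
Dependency preservation: the restricted closure of {D} across the fragments never reaches {H}, so D → H cannot be enforced without a join — not preserved.

lossless but not dependency-preserving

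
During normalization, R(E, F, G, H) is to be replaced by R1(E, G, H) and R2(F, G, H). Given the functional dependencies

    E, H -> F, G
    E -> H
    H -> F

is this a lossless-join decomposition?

Common attributes: R1 ∩ R2 = {G, H}.
Closure of {G, H}: H → F applies, adding F. So (G, H)⁺ = {F, G, H}.
This closure contains every attribute of R2, so R1 ∩ R2 → R2. The join is lossless.

Yes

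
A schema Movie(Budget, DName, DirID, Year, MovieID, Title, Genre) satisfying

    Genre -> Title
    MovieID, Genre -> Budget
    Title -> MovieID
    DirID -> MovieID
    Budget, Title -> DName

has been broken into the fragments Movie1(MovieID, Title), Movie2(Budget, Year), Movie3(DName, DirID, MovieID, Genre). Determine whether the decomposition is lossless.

No

Chase test. Columns are Budget, DName, DirID, Year, MovieID, Title, Genre; row i has aⱼ where attribute j ∈ Moviei, else bᵢⱼ.
Initial tableau (one row per fragment):
  row 1: b11 b12 b13 b14 a5 a6 b17
  row 2: a1 b22 b23 a4 b25 b26 b27
  row 3: b31 a2 a3 b34 a5 b36 a7
No row becomes fully distinguished — the join is lossy.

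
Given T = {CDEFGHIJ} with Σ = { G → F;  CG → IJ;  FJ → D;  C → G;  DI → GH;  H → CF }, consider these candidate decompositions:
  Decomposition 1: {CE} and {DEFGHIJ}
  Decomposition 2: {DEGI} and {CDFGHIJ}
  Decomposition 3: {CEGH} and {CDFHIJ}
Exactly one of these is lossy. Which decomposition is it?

Decomposition 1: common = {E}, closure = {E} → lossy.
Decomposition 2: common = {DGI}, closure = {CDFGHIJ} → lossless.
Decomposition 3: common = {CH}, closure = {CDFGHIJ} → lossless.

Decomposition 1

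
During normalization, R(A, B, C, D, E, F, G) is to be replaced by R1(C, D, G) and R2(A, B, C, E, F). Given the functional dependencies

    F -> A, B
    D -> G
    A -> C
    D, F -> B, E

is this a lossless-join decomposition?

Common attributes: R1 ∩ R2 = {C}.
No dependency enlarges {C}, so (C)⁺ = {C}.
The closure contains neither all of R1 = {C, D, G} nor all of R2 = {A, B, C, E, F}, so the common attributes are not a superkey of either fragment. The join is lossy.

No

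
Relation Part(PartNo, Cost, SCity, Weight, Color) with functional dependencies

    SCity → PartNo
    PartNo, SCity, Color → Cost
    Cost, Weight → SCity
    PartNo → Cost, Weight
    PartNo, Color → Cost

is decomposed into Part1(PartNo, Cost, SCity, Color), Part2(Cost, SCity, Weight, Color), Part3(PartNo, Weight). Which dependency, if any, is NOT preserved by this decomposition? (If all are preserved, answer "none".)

none

SCity → PartNo lies within Part1.
PartNo, SCity, Color → Cost lies within Part1.
Cost, Weight → SCity lies within Part2.
PartNo → Cost, Weight: restricted closure across fragments reaches Cost, Weight.
PartNo, Color → Cost lies within Part1.
Every dependency is enforceable on the fragments, so the decomposition is dependency-preserving.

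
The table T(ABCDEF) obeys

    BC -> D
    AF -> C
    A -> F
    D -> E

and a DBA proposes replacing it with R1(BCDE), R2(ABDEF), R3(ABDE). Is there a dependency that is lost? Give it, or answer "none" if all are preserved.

AF -> C

Check AF → C: no single fragment contains all of {ACF}, and the restricted closure of {AF} across the fragments never reaches {C}.
BC → D is preserved.
A → F is preserved.
D → E is preserved.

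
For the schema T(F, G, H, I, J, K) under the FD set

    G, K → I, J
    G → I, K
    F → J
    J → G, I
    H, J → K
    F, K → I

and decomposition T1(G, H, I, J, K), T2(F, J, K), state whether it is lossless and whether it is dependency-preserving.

lossy but dependency-preserving

Lossless test: (J, K)⁺ = {G, I, J, K}, which is a superkey of neither fragment — lossy.
Dependency preservation: F, K → I is not contained in any single fragment, but the restricted closure of its left-hand side across the fragments still reaches the right-hand side; the remaining FDs each lie inside some fragment. All dependencies are preserved.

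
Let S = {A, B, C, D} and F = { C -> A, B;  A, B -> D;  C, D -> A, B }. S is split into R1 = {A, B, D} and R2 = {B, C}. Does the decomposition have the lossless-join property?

Common attributes: R1 ∩ R2 = {B}.
No dependency enlarges {B}, so (B)⁺ = {B}.
The closure contains neither all of R1 = {A, B, D} nor all of R2 = {B, C}, so the common attributes are not a superkey of either fragment. The join is lossy.

No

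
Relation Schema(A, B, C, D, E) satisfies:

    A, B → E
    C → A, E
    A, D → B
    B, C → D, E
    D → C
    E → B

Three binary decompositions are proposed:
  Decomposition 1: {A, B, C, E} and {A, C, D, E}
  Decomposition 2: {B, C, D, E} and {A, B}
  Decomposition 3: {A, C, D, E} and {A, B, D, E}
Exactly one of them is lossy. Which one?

Decomposition 1: common = {A, C, E}, closure = {A, B, C, D, E} → lossless.
Decomposition 2: common = {B}, closure = {B} → lossy.
Decomposition 3: common = {A, D, E}, closure = {A, B, C, D, E} → lossless.

Decomposition 2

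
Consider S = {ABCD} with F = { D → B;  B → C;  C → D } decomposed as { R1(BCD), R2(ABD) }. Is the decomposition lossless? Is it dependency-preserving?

lossless and dependency-preserving

Lossless test: (BD)⁺ = {BCD}, which contains all of one fragment — lossless.
Dependency preservation: every FD's attributes lie within a single fragment, so each can be enforced locally — preserved.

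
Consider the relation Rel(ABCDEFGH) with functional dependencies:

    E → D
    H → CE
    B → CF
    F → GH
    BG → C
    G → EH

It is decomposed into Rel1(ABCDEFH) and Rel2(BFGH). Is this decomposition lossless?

Common attributes: Rel1 ∩ Rel2 = {BFH}.
Closure of {BFH}: H → CE applies, adding CE; F → GH applies, adding G; E → D applies, adding D. So (BFH)⁺ = {BCDEFGH}.
This closure contains every attribute of Rel2, so Rel1 ∩ Rel2 → Rel2. The join is lossless.

Yes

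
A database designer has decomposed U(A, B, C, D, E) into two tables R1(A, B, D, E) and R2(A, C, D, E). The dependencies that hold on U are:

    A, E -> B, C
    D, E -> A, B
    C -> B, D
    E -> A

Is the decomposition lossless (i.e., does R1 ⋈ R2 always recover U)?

Common attributes: R1 ∩ R2 = {A, D, E}.
Closure of {A, D, E}: A, E → B, C applies, adding B, C. So (A, D, E)⁺ = {A, B, C, D, E}.
This closure contains every attribute of R1, so R1 ∩ R2 → R1. The join is lossless.

Yes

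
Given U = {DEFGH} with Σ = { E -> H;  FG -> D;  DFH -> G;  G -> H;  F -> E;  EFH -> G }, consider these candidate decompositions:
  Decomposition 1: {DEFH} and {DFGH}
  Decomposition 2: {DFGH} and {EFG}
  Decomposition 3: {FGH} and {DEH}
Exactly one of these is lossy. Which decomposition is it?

Decomposition 3

Decomposition 1: common = {DFH}, closure = {DEFGH} → lossless.
Decomposition 2: common = {FG}, closure = {DEFGH} → lossless.
Decomposition 3: common = {H}, closure = {H} → lossy.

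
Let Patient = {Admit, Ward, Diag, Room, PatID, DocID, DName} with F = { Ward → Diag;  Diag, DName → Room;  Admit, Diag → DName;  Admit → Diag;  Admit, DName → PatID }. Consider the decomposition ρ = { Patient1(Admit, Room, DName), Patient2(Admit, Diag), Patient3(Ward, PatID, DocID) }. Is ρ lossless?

Chase test. Columns are Admit, Ward, Diag, Room, PatID, DocID, DName; row i has aⱼ where attribute j ∈ Patienti, else bᵢⱼ.
Initial tableau (one row per fragment):
  row 1: a1 b12 b13 a4 b15 b16 a7
  row 2: a1 b22 a3 b24 b25 b26 b27
  row 3: b31 a2 b33 b34 a5 a6 b37
Rows 1 and 2 agree on Admit; apply Admit→Diag and equate their Diag entries.
Rows 1 and 2 agree on Admit, Diag; apply Admit, Diag→DName and equate their DName entries.
Rows 1 and 2 agree on Admit, DName; apply Admit, DName→PatID and equate their PatID entries.
Rows 1 and 2 agree on Diag, DName; apply Diag, DName→Room and equate their Room entries.
No row becomes fully distinguished — the join is lossy.

No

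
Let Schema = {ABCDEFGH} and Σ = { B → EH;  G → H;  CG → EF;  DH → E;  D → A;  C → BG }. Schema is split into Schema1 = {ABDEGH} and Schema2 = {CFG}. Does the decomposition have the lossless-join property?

Common attributes: Schema1 ∩ Schema2 = {G}.
Closure of {G}: G → H applies, adding H. So (G)⁺ = {GH}.
The closure contains neither all of Schema1 = {ABDEGH} nor all of Schema2 = {CFG}, so the common attributes are not a superkey of either fragment. The join is lossy.

No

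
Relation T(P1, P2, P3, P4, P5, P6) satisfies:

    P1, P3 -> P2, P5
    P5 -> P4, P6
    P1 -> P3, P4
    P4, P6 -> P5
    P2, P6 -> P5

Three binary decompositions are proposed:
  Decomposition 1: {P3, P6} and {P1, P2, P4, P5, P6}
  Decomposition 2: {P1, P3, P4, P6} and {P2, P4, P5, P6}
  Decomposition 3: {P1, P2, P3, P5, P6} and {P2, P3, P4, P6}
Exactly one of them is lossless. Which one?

Decomposition 3

Decomposition 1: common = {P6}, closure = {P6} → lossy.
Decomposition 2: common = {P4, P6}, closure = {P4, P5, P6} → lossy.
Decomposition 3: common = {P2, P3, P6}, closure = {P2, P3, P4, P5, P6} → lossless.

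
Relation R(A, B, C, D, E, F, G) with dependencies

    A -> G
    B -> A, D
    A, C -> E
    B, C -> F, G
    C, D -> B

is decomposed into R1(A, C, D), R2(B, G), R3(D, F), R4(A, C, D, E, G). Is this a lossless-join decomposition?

Chase test. Columns are A, B, C, D, E, F, G; row i has aⱼ where attribute j ∈ Ri, else bᵢⱼ.
Initial tableau (one row per fragment):
  row 1: a1 b12 a3 a4 b15 b16 b17
  row 2: b21 a2 b23 b24 b25 b26 a7
  row 3: b31 b32 b33 a4 b35 a6 b37
  row 4: a1 b42 a3 a4 a5 b46 a7
Rows 1 and 4 agree on A; apply A→G and equate their G entries.
Rows 1 and 4 agree on A, C; apply A, C→E and equate their E entries.
Rows 1 and 4 agree on C, D; apply C, D→B and equate their B entries.
Rows 1 and 4 agree on B, C; apply B, C→F, G and equate their F, G entries.
No row becomes fully distinguished — the join is lossy.

No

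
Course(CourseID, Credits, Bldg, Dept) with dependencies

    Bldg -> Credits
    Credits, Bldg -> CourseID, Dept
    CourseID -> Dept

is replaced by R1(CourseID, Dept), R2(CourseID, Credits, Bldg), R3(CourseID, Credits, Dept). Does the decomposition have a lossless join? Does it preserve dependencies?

lossless and dependency-preserving

Lossless test (chase): Rows 1 and 2 agree on CourseID; apply CourseID→Dept and equate their Dept entries. Row 2 is now all distinguished symbols — the join is lossless.
Dependency preservation: Credits, Bldg → CourseID, Dept is not contained in any single fragment, but the restricted closure of its left-hand side across the fragments still reaches the right-hand side; the remaining FDs each lie inside some fragment. All dependencies are preserved.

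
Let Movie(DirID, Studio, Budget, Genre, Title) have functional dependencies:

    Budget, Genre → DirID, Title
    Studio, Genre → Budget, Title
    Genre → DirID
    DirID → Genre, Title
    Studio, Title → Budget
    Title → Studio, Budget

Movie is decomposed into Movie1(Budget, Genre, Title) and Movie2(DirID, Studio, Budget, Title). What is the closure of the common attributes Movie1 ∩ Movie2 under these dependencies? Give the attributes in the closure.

Studio, Budget, Title

Movie1 ∩ Movie2 = {Budget, Title}.
Title → Studio, Budget applies, adding Studio
Closure: {Studio, Budget, Title}.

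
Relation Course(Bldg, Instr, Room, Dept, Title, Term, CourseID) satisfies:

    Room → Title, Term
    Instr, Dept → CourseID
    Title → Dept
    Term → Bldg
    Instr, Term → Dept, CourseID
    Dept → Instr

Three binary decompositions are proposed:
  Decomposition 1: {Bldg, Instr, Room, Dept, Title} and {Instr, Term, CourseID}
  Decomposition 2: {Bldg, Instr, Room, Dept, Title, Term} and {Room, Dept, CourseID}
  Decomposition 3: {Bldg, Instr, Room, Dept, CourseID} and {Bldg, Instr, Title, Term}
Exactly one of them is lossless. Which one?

Decomposition 1: common = {Instr}, closure = {Instr} → lossy.
Decomposition 2: common = {Room, Dept}, closure = {Bldg, Instr, Room, Dept, Title, Term, CourseID} → lossless.
Decomposition 3: common = {Bldg, Instr}, closure = {Bldg, Instr} → lossy.

Decomposition 2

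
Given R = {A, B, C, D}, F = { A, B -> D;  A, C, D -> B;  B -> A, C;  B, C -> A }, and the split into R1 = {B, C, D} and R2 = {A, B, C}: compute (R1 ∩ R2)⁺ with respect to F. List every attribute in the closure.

R1 ∩ R2 = {B, C}.
B → A, C applies, adding A
A, B → D applies, adding D
Closure: {A, B, C, D}.

A, B, C, D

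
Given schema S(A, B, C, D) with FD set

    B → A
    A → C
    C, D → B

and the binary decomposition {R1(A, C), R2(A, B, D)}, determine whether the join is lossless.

Common attributes: R1 ∩ R2 = {A}.
Closure of {A}: A → C applies, adding C. So (A)⁺ = {A, C}.
This closure contains every attribute of R1, so R1 ∩ R2 → R1. The join is lossless.

Yes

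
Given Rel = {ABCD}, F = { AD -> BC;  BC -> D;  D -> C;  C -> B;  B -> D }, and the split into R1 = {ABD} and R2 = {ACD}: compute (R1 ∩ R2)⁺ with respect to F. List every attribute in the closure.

R1 ∩ R2 = {AD}.
AD → BC applies, adding BC
Closure: {ABCD}.

ABCD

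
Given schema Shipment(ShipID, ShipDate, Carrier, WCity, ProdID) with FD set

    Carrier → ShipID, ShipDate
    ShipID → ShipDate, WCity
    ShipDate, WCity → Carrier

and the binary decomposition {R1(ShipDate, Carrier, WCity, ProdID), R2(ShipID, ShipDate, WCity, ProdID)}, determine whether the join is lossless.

Common attributes: R1 ∩ R2 = {ShipDate, WCity, ProdID}.
Closure of {ShipDate, WCity, ProdID}: ShipDate, WCity → Carrier applies, adding Carrier; Carrier → ShipID, ShipDate applies, adding ShipID. So (ShipDate, WCity, ProdID)⁺ = {ShipID, ShipDate, Carrier, WCity, ProdID}.
This closure contains every attribute of R1, so R1 ∩ R2 → R1. The join is lossless.

Yes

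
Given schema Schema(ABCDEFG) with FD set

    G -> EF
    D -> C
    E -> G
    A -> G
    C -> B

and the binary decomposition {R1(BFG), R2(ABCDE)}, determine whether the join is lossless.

Common attributes: R1 ∩ R2 = {B}.
No dependency enlarges {B}, so (B)⁺ = {B}.
The closure contains neither all of R1 = {BFG} nor all of R2 = {ABCDE}, so the common attributes are not a superkey of either fragment. The join is lossy.

No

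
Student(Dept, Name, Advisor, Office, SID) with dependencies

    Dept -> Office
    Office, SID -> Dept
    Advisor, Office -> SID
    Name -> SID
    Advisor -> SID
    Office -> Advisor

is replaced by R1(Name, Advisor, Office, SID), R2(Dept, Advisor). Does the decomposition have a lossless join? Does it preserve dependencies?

lossy and not dependency-preserving

Lossless test: (Advisor)⁺ = {Advisor, SID}, which is a superkey of neither fragment — lossy.
Dependency preservation: the restricted closure of {Dept} across the fragments never reaches {Office}, so Dept → Office cannot be enforced without a join — not preserved.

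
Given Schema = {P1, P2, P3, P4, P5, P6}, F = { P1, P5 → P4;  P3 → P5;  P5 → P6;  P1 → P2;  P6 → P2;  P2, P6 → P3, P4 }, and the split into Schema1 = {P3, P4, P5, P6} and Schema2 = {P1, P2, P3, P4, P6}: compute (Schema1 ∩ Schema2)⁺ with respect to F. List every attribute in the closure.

P2, P3, P4, P5, P6

Schema1 ∩ Schema2 = {P3, P4, P6}.
P3 → P5 applies, adding P5
P6 → P2 applies, adding P2
Closure: {P2, P3, P4, P5, P6}.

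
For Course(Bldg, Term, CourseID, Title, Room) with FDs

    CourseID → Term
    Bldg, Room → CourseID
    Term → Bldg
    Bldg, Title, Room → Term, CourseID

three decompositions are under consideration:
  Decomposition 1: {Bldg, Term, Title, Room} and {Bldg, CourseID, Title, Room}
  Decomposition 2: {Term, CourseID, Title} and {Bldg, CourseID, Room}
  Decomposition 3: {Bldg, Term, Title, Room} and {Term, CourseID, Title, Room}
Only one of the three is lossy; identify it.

Decomposition 2

Decomposition 1: common = {Bldg, Title, Room}, closure = {Bldg, Term, CourseID, Title, Room} → lossless.
Decomposition 2: common = {CourseID}, closure = {Bldg, Term, CourseID} → lossy.
Decomposition 3: common = {Term, Title, Room}, closure = {Bldg, Term, CourseID, Title, Room} → lossless.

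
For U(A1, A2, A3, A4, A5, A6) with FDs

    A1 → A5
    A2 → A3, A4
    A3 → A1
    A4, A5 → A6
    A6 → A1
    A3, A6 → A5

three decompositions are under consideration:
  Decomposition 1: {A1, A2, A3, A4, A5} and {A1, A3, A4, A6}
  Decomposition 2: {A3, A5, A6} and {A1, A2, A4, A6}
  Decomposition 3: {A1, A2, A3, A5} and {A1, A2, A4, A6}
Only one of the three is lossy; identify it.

Decomposition 1: common = {A1, A3, A4}, closure = {A1, A3, A4, A5, A6} → lossless.
Decomposition 2: common = {A6}, closure = {A1, A5, A6} → lossy.
Decomposition 3: common = {A1, A2}, closure = {A1, A2, A3, A4, A5, A6} → lossless.

Decomposition 2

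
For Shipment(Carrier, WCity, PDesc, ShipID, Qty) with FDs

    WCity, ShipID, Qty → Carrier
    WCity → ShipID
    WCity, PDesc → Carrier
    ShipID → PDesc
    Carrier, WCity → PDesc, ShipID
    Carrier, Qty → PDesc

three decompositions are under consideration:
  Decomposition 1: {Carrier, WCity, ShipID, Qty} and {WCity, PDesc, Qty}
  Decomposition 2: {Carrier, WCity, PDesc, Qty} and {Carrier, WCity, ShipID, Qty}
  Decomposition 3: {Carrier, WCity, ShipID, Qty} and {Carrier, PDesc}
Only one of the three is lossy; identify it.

Decomposition 3

Decomposition 1: common = {WCity, Qty}, closure = {Carrier, WCity, PDesc, ShipID, Qty} → lossless.
Decomposition 2: common = {Carrier, WCity, Qty}, closure = {Carrier, WCity, PDesc, ShipID, Qty} → lossless.
Decomposition 3: common = {Carrier}, closure = {Carrier} → lossy.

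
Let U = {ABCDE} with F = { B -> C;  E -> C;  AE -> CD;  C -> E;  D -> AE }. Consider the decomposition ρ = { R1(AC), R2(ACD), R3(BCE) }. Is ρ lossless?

Chase test. Columns are ABCDE; row i has aⱼ where attribute j ∈ Ri, else bᵢⱼ.
Initial tableau (one row per fragment):
  row 1: a1 b12 a3 b14 b15
  row 2: a1 b22 a3 a4 b25
  row 3: b31 a2 a3 b34 a5
Rows 1 and 2 agree on C; apply C→E and equate their E entries.
Rows 1 and 3 agree on C; apply C→E and equate their E entries.
Rows 1 and 2 agree on AE; apply AE→CD and equate their CD entries.
No row becomes fully distinguished — the join is lossy.

No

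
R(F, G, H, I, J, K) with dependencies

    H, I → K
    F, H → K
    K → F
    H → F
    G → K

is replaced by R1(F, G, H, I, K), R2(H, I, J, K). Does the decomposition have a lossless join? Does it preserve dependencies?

Lossless test: (H, I, K)⁺ = {F, H, I, K}, which is a superkey of neither fragment — lossy.
Dependency preservation: every FD's attributes lie within a single fragment, so each can be enforced locally — preserved.

lossy but dependency-preserving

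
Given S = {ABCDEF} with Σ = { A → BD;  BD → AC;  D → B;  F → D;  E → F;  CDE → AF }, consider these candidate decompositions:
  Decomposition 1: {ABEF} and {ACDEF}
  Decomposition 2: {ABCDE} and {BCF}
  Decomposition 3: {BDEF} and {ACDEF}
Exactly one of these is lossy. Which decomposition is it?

Decomposition 2

Decomposition 1: common = {AEF}, closure = {ABCDEF} → lossless.
Decomposition 2: common = {BC}, closure = {BC} → lossy.
Decomposition 3: common = {DEF}, closure = {ABCDEF} → lossless.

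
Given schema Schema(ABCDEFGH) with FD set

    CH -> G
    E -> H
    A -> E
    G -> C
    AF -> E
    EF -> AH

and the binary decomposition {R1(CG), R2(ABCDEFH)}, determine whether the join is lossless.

No

Common attributes: R1 ∩ R2 = {C}.
No dependency enlarges {C}, so (C)⁺ = {C}.
The closure contains neither all of R1 = {CG} nor all of R2 = {ABCDEFH}, so the common attributes are not a superkey of either fragment. The join is lossy.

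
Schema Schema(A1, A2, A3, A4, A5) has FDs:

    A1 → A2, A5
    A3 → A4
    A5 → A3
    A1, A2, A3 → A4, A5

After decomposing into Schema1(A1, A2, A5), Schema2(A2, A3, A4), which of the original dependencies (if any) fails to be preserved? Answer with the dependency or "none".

A5 → A3

Check A5 → A3: no single fragment contains all of {A3, A5}, and the restricted closure of {A5} across the fragments never reaches {A3}.
A1 → A2, A5 is preserved.
A3 → A4 is preserved.
A1, A2, A3 → A4, A5 is preserved.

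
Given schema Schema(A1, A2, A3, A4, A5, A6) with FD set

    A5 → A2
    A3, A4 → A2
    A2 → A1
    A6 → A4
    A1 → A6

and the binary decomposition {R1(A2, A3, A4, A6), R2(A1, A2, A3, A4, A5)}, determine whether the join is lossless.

Common attributes: R1 ∩ R2 = {A2, A3, A4}.
Closure of {A2, A3, A4}: A2 → A1 applies, adding A1; A1 → A6 applies, adding A6. So (A2, A3, A4)⁺ = {A1, A2, A3, A4, A6}.
This closure contains every attribute of R1, so R1 ∩ R2 → R1. The join is lossless.

Yes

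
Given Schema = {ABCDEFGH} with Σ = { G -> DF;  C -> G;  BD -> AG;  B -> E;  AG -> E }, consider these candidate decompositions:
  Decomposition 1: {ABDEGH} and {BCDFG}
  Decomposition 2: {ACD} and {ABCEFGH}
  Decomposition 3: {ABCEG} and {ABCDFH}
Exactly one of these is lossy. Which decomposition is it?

Decomposition 1: common = {BDG}, closure = {ABDEFG} → lossy.
Decomposition 2: common = {AC}, closure = {ACDEFG} → lossless.
Decomposition 3: common = {ABC}, closure = {ABCDEFG} → lossless.

Decomposition 1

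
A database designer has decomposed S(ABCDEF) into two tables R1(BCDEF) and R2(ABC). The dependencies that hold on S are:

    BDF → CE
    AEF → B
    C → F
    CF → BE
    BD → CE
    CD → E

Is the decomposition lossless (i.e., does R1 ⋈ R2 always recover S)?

No

Common attributes: R1 ∩ R2 = {BC}.
Closure of {BC}: C → F applies, adding F; CF → BE applies, adding E. So (BC)⁺ = {BCEF}.
The closure contains neither all of R1 = {BCDEF} nor all of R2 = {ABC}, so the common attributes are not a superkey of either fragment. The join is lossy.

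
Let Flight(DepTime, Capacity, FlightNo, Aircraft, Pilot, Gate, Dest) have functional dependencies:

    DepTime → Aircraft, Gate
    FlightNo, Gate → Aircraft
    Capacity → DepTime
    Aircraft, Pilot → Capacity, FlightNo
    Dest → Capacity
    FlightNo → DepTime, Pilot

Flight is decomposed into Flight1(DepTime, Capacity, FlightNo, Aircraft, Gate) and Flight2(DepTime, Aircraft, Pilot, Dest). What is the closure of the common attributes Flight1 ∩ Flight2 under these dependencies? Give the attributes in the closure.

Flight1 ∩ Flight2 = {DepTime, Aircraft}.
DepTime → Aircraft, Gate applies, adding Gate
Closure: {DepTime, Aircraft, Gate}.

DepTime, Aircraft, Gate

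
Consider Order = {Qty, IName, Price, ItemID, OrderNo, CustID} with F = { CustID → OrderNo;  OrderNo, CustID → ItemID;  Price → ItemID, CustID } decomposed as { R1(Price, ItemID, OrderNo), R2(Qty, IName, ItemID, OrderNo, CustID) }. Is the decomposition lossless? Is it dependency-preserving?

lossy and not dependency-preserving

Lossless test: (ItemID, OrderNo)⁺ = {ItemID, OrderNo}, which is a superkey of neither fragment — lossy.
Dependency preservation: the restricted closure of {Price} across the fragments never reaches {ItemID, CustID}, so Price → ItemID, CustID cannot be enforced without a join — not preserved.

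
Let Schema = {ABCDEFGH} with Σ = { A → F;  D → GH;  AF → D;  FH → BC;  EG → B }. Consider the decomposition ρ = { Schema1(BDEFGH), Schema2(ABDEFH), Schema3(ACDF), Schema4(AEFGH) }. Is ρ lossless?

Chase test. Columns are ABCDEFGH; row i has aⱼ where attribute j ∈ Schemai, else bᵢⱼ.
Initial tableau (one row per fragment):
  row 1: b11 a2 b13 a4 a5 a6 a7 a8
  row 2: a1 a2 b23 a4 a5 a6 b27 a8
  row 3: a1 b32 a3 a4 b35 a6 b37 b38
  row 4: a1 b42 b43 b44 a5 a6 a7 a8
Rows 1 and 2 agree on D; apply D→GH and equate their GH entries.
Rows 1 and 3 agree on D; apply D→GH and equate their GH entries.
Rows 2 and 4 agree on AF; apply AF→D and equate their D entries.
Rows 1 and 2 agree on FH; apply FH→BC and equate their BC entries.
Rows 1 and 3 agree on FH; apply FH→BC and equate their BC entries.
Rows 1 and 4 agree on FH; apply FH→BC and equate their BC entries.
Row 2 is now all distinguished symbols — the join is lossless.

Yes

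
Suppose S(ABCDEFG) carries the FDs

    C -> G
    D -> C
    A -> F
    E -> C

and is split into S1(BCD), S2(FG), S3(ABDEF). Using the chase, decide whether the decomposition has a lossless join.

No

Chase test. Columns are ABCDEFG; row i has aⱼ where attribute j ∈ Si, else bᵢⱼ.
Initial tableau (one row per fragment):
  row 1: b11 a2 a3 a4 b15 b16 b17
  row 2: b21 b22 b23 b24 b25 a6 a7
  row 3: a1 a2 b33 a4 a5 a6 b37
Rows 1 and 3 agree on D; apply D→C and equate their C entries.
Rows 1 and 3 agree on C; apply C→G and equate their G entries.
No row becomes fully distinguished — the join is lossy.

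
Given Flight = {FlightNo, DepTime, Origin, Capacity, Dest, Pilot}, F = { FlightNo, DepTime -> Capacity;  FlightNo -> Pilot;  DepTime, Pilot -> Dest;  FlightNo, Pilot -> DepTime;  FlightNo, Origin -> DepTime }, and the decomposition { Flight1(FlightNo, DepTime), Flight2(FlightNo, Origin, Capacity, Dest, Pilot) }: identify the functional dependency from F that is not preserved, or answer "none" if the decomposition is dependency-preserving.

Check DepTime, Pilot → Dest: no single fragment contains all of {DepTime, Dest, Pilot}, and the restricted closure of {DepTime, Pilot} across the fragments never reaches {Dest}.
FlightNo, DepTime → Capacity is preserved.
FlightNo → Pilot is preserved.
FlightNo, Pilot → DepTime is preserved.
FlightNo, Origin → DepTime is preserved.

DepTime, Pilot -> Dest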